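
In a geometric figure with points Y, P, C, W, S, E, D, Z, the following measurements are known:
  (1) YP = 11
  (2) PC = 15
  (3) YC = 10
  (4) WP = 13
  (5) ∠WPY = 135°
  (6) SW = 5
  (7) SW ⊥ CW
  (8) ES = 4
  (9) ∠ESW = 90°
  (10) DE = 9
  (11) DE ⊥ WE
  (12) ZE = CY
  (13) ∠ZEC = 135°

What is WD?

Step 1: By the law of cosines on triangle ESW: EW² = 4² + 5² − 2·4·5·cos(90°) = 41, so EW = √41.
Step 2: By the law of cosines on triangle WED: WD² = √41² + 9² − 2·√41·9·cos(90°) = 122, so WD = √122.

Therefore, the length of WD = √122.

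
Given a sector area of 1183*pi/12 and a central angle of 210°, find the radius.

Sector area A = πr² × θ/360, so r² = 360A / (πθ).
r² = 360 × 1183*pi/12 / (π × 210)
r² = 169
r = 13

13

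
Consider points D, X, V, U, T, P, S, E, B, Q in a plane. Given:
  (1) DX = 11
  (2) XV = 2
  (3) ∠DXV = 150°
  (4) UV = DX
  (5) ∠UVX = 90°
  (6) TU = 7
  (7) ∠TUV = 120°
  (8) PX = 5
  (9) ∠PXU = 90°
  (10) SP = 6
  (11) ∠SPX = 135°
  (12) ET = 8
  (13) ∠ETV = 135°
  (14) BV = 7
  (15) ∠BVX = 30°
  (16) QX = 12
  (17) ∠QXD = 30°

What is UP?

From the given relations: UV = DX = 11.
Step 1: By the law of cosines on triangle UVX: UX² = 11² + 2² − 2·11·2·cos(90°) = 125, so UX = 5·√5.
Step 2: By the law of cosines on triangle UXP: UP² = (5·√5)² + 5² − 2·5·√5·5·cos(90°) = 150, so UP = 5·√6.

Therefore, the length of UP = 5·√6.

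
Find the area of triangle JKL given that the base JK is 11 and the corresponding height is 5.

Area = (1/2)(11)(5) = 55/2

55/2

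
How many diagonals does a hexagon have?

The number of diagonals in an n-gon is n(n - 3)/2.
For n = 6: 6(6 - 3)/2 = 6 × 3 / 2 = 9.

9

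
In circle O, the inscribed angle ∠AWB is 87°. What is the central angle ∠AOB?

The inscribed angle theorem states that a central angle is always twice any inscribed angle that subtends the same arc.
Since the inscribed angle is 87°, the central angle = 2 × 87° = 174°.

174°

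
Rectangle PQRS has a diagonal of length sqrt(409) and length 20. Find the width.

The diagonal of a rectangle forms a right triangle with the two sides.
Rearranging the Pythagorean theorem: missing side = sqrt(d^2 - known^2).
= sqrt(409 - 400) = sqrt(9) = 3.

3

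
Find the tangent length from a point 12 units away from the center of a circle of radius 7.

tangent = √(d² - r²) = √(12² - 7²) = √(144 - 49) = √95 = sqrt(95)

sqrt(95)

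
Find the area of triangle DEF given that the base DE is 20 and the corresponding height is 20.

A triangle's area is half the area of a rectangle with the same base and height.
Area = (1/2) * 20 * 20 = 200.

200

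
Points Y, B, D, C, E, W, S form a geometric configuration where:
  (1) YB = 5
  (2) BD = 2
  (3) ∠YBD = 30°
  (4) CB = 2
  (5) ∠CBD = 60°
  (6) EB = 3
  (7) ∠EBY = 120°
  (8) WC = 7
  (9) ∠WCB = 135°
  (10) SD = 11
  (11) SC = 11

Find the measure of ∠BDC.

Step 1: By the law of cosines on triangle DBC: DC² = 2² + 2² − 2·2·2·cos(60°) = 4, so DC = 2.
Step 2: By the inverse law of cosines on triangle BDC: cos(∠BDC) = (2² + 2² − 2²) / (2·2·2) = 4/8 = 0.5, so ∠BDC = 60°.

Therefore, the measure of angle ∠BDC = 60°.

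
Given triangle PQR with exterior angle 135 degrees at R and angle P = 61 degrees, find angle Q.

By the exterior angle theorem: exterior angle = sum of remote interior angles.
135 = 61 + angle Q
angle Q = 135 - 61 = 74 degrees

74 degrees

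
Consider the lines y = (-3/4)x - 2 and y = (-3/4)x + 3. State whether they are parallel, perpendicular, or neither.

Slope of line 1: m1 = -3/4
Slope of line 2: m2 = -3/4
Two lines are parallel if and only if they have equal slopes (or both are vertical).
Here m1 = m2 = -3/4, confirming the lines are parallel.

Parallel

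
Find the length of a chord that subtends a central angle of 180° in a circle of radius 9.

Chord length = 2r sin(θ/2)
= 2 × 9 × sin(180°/2)
= 2 × 9 × sin(90°)
= 18

18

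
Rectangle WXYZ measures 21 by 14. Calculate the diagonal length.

Using the Pythagorean theorem:
d² = 21² + 14² = 441 + 196 = 637
d = sqrt(637) = 7*sqrt(13)

7*sqrt(13)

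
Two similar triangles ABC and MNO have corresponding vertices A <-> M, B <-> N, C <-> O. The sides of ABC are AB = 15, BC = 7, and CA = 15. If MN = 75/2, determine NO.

k = 75/2/15 = 5/2. NO = 5/2 * 7 = 35/2.

35/2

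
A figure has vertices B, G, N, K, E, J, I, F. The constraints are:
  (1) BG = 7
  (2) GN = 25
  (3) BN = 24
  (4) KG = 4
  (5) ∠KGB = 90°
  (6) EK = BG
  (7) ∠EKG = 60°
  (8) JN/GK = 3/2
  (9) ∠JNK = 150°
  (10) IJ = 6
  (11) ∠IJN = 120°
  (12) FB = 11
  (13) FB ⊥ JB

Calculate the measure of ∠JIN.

From the given relations: JN = 3/2·GK = 3/2·4 = 6.
Step 1: By the law of cosines on triangle IJN: IN² = 6² + 6² − 2·6·6·cos(120°) = 108, so IN = 6·√3.
Step 2: By the inverse law of cosines on triangle JIN: cos(∠JIN) = (6² + (6·√3)² − 6²) / (2·6·6·√3) = 108/124.71 = 0.866, so ∠JIN = 30°.

Therefore, the measure of angle ∠JIN = 30°.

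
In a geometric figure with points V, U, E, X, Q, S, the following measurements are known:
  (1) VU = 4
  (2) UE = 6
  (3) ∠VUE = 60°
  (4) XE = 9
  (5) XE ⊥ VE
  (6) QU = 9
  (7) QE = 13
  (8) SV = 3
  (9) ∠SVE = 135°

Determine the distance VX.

Step 1: By the law of cosines on triangle EUV: EV² = 6² + 4² − 2·6·4·cos(60°) = 28, so EV = 2·√7.
Step 2: By the law of cosines on triangle VEX: VX² = (2·√7)² + 9² − 2·2·√7·9·cos(90°) = 109, so VX = √109.

Therefore, the length of VX = √109.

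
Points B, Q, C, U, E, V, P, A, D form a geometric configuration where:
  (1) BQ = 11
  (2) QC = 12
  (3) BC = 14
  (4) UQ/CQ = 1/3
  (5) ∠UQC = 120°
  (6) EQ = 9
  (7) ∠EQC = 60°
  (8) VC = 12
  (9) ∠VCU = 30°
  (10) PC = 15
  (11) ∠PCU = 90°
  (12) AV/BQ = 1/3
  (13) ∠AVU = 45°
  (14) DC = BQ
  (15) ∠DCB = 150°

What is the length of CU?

From the given relations: UQ = 1/3·CQ = 1/3·12 = 4.
Step 1: By the law of cosines on triangle CQU: CU² = 12² + 4² − 2·12·4·cos(120°) = 208, so CU = 4·√13.

Therefore, the length of CU = 4·√13.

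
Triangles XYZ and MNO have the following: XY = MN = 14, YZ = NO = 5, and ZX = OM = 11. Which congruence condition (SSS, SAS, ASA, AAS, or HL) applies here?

Consider the given information: XY = MN = 14, YZ = NO = 5, and ZX = OM = 11
This is not SAS or ASA: SAS requires two sides and the included angle between them. ASA requires two angles and the side between them.
The correct criterion is SSS. All three pairs of corresponding sides are equal (Side-Side-Side).

SSS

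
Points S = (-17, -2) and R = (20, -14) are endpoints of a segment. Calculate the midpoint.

The midpoint is the average of the coordinates:
x: (-17 + 20)/2 = 3/2
y: (-2 + -14)/2 = -8
Midpoint = (3/2, -8)

(3/2, -8)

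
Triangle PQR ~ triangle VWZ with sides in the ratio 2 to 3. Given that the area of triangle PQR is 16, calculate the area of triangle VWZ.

Area ratio = (2/3)^2 = 4/9. Area of VWZ = 16 * 9/4 = 36.

36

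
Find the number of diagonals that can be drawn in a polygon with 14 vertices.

Total line segments between 14 vertices = C(14,2) = 91.
Subtract the 14 sides: 91 - 14 = 77 diagonals.

77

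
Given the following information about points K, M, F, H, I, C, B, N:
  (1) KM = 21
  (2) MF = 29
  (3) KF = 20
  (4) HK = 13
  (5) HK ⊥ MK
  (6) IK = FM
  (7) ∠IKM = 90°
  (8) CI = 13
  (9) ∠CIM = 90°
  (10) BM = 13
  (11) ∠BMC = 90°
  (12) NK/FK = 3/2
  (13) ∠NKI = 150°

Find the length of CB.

From the given relations: IK = FM = 29.
Step 1: By the law of cosines on triangle IKM: IM² = 29² + 21² − 2·29·21·cos(90°) = 1282, so IM ≈ 35.81.
Step 2: By the law of cosines on triangle CIM: CM² = 13² + 35.81² − 2·13·35.81·cos(90°) = 1451, so CM ≈ 38.09.
Step 3: By the law of cosines on triangle CMB: CB² = 38.09² + 13² − 2·38.09·13·cos(90°) = 1620, so CB = 18·√5.

Therefore, the length of CB = 18·√5.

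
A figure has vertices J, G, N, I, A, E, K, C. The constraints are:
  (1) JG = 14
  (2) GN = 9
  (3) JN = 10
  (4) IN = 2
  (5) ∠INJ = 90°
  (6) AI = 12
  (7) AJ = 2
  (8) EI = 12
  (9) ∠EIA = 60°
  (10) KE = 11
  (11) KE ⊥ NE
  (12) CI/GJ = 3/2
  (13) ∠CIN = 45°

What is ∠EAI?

Step 1: By the law of cosines on triangle AIE: AE² = 12² + 12² − 2·12·12·cos(60°) = 144, so AE = 12.
Step 2: By the inverse law of cosines on triangle EAI: cos(∠EAI) = (12² + 12² − 12²) / (2·12·12) = 144/288 = 0.5, so ∠EAI = 60°.

Therefore, the measure of angle ∠EAI = 60°.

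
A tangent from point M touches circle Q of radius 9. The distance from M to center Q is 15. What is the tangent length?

Let T be the point of tangency. Then QT ⊥ MT (radius ⊥ tangent).
In right triangle QTM: QM² = QT² + MT²
15² = 9² + MT²
MT² = 144, MT = 12

12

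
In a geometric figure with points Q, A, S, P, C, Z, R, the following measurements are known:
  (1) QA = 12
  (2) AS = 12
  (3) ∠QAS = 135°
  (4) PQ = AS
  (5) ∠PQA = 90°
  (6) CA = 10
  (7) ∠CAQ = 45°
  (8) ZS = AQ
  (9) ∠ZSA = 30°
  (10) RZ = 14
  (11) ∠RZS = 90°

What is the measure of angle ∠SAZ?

From the given relations: ZS = AQ = 12.
Step 1: By the law of cosines on triangle ASZ: AZ² = 12² + 12² − 2·12·12·cos(30°) = 38.58, so AZ ≈ 6.21.
Step 2: By the inverse law of cosines on triangle SAZ: cos(∠SAZ) = (12² + 6.21² − 12²) / (2·12·6.21) = 38.58/149.08 = 0.2588, so ∠SAZ = 75°.

Therefore, the measure of angle ∠SAZ = 75°.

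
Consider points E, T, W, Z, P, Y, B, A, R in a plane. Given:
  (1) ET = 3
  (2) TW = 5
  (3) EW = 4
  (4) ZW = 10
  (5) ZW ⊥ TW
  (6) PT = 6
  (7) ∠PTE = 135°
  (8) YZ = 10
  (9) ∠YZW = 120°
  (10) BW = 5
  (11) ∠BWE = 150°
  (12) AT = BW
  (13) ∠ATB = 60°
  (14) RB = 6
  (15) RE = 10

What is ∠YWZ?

Step 1: By the law of cosines on triangle WZY: WY² = 10² + 10² − 2·10·10·cos(120°) = 300, so WY = 10·√3.
Step 2: By the inverse law of cosines on triangle YWZ: cos(∠YWZ) = ((10·√3)² + 10² − 10²) / (2·10·√3·10) = 300/346.41 = 0.866, so ∠YWZ = 30°.

Therefore, the measure of angle ∠YWZ = 30°.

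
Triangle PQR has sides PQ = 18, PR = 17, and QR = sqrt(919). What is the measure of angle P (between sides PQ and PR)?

When all three sides of a triangle are known, the law of cosines can be rearranged to find any angle.
cos(C) = (a² + b² - c²) / (2ab) gives cos(P) = -1/2.
Taking the inverse cosine: P = 120°.

120°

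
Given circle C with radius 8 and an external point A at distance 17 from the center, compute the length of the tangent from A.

Let T be the point of tangency. Then CT ⊥ AT (radius ⊥ tangent).
In right triangle CTA: CA² = CT² + AT²
17² = 8² + AT²
AT² = 225, AT = 15

15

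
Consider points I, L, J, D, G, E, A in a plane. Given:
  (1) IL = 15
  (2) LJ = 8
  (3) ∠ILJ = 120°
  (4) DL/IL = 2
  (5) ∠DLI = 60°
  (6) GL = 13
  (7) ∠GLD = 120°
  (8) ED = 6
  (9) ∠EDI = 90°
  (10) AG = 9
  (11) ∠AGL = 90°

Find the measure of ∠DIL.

From the given relations: DL = 2·IL = 2·15 = 30.
Step 1: By the law of cosines on triangle ILD: ID² = 15² + 30² − 2·15·30·cos(60°) = 675, so ID = 15·√3.
Step 2: By the inverse law of cosines on triangle DIL: cos(∠DIL) = ((15·√3)² + 15² − 30²) / (2·15·√3·15) = 0/779.42 = 0, so ∠DIL = 90°.

Therefore, the measure of angle ∠DIL = 90°.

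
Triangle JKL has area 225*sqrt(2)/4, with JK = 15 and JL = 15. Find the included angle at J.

Area = (1/2) * a * b * sin(C)
sin(C) = 2 * Area / (a * b)
sin(C) = 2 * 225*sqrt(2)/4 / (15 * 15)
sin(C) = sqrt(2)/2
C = arcsin(sqrt(2)/2) = 45°
Since sin(180° - C) = sin(C), the obtuse angle 135° gives the same area, so C = 45° or C = 135°.

45° or 135°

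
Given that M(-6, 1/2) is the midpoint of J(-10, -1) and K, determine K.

Using the midpoint formula: M = ((x1 + x2)/2, (y1 + y2)/2)
We know M = (-6, 1/2) and J = (-10, -1)
For x: -6 = (-10 + x2)/2, so x2 = 2*-6 - -10 = -2
For y: 1/2 = (-1 + y2)/2, so y2 = 2*1/2 - -1 = 2
K = (-2, 2)

(-2, 2)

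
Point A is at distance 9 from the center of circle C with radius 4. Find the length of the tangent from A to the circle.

tangent = √(d² - r²) = √(9² - 4²) = √(81 - 16) = √65 = sqrt(65)

sqrt(65)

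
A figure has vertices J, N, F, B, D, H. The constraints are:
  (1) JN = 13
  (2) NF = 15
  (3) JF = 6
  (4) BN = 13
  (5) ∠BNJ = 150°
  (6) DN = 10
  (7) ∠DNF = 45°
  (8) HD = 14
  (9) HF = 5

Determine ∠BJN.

Step 1: By the law of cosines on triangle JNB: JB² = 13² + 13² − 2·13·13·cos(150°) = 630.72, so JB ≈ 25.11.
Step 2: By the inverse law of cosines on triangle BJN: cos(∠BJN) = (25.11² + 13² − 13²) / (2·25.11·13) = 630.72/652.97 = 0.9659, so ∠BJN = 15°.

Therefore, the measure of angle ∠BJN = 15°.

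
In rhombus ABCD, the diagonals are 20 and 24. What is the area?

Area = (20 * 24) / 2 = 480 / 2 = 240

240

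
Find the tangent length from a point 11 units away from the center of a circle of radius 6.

The tangent, radius, and line from the external point to the center form a right triangle.
The right angle is where the tangent meets the radius.
By the Pythagorean theorem: tangent² + 6² = 11²
tangent² = 121 - 36 = 85
tangent = sqrt(85)

sqrt(85)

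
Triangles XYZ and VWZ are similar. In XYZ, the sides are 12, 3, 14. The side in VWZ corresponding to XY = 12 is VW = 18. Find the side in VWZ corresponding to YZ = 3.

Similar triangles have proportional sides. Setting up the proportion:
VW / XY = WZ / YZ
18 / 12 = WZ / 3
WZ = 3 * 18 / 12 = 9/2.

9/2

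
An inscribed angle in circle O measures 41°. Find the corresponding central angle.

Central angle = 2 × 41° = 82° (inscribed angle theorem).

82°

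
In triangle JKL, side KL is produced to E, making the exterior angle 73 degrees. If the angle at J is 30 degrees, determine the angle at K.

By the exterior angle theorem: exterior angle = sum of remote interior angles.
73 = 30 + angle K
angle K = 73 - 30 = 43 degrees

43 degrees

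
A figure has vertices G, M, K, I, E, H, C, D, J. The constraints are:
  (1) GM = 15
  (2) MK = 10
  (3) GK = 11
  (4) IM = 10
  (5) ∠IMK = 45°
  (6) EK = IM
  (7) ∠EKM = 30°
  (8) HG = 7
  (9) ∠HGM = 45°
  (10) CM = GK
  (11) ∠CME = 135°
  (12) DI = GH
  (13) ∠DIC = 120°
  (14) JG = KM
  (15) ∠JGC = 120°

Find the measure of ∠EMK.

From the given relations: EK = IM = 10.
Step 1: By the law of cosines on triangle MKE: ME² = 10² + 10² − 2·10·10·cos(30°) = 26.79, so ME ≈ 5.18.
Step 2: By the inverse law of cosines on triangle EMK: cos(∠EMK) = (5.18² + 10² − 10²) / (2·5.18·10) = 26.79/103.53 = 0.2588, so ∠EMK = 75°.

Therefore, the measure of angle ∠EMK = 75°.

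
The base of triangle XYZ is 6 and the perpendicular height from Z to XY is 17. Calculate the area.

Area = (1/2) * base * height
Area = (1/2) * 6 * 17
Area = 51

51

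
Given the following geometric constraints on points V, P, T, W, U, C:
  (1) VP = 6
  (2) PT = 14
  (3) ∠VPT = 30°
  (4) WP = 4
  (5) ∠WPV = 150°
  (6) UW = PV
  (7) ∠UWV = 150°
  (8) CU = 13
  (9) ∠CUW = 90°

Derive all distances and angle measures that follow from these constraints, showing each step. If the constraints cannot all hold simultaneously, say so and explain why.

The constraints are consistent.

From the given relations:
  UW = PV = 6

Step 1: From VP = 6, PT = 14, and ∠VPT = 30°, by the law of cosines:
  VT² = VP² + PT² - 2·VP·PT·cos(30°) = 36 + 196 - 145.5 = 86.51
  VT ≈ 9.3

Step 2: From VP = 6, PW = 4, and ∠VPW = 150°, by the law of cosines:
  VW² = VP² + PW² - 2·VP·PW·cos(150°) = 36 + 16 + 41.57 = 93.57
  VW ≈ 9.67

Step 3: From WU = 6, UC = 13, and ∠WUC = 90°, by the law of cosines:
  WC² = WU² + UC² - 2·WU·UC·cos(90°) = 36 + 169 - 0 = 205
  WC ≈ 14.32

Step 4: From VW = 9.67, WU = 6, and ∠VWU = 150°, by the law of cosines:
  VU² = VW² + WU² - 2·VW·WU·cos(150°) = 93.57 + 36 + 100.5 = 230.1
  VU ≈ 15.17

Step 5: From VP = 6, VT = 9.3, PT = 14, by the inverse law of cosines:
  cos(∠PVT) = (VP² + VT² - PT²) / (2·VP·VT)
  ∠PVT = 131.18°

Step 6: From VP = 6, VW = 9.67, PW = 4, by the inverse law of cosines:
  cos(∠PVW) = (VP² + VW² - PW²) / (2·VP·VW)
  ∠PVW = 11.93°

Step 7: From TP = 14, TV = 9.3, PV = 6, by the inverse law of cosines:
  cos(∠PTV) = (TP² + TV² - PV²) / (2·TP·TV)
  ∠PTV = 18.82°

Step 8: From WC = 14.32, WU = 6, CU = 13, by the inverse law of cosines:
  cos(∠CWU) = (WC² + WU² - CU²) / (2·WC·WU)
  ∠CWU = 65.22°

Step 9: From WP = 4, WV = 9.67, PV = 6, by the inverse law of cosines:
  cos(∠PWV) = (WP² + WV² - PV²) / (2·WP·WV)
  ∠PWV = 18.07°

Step 10: From CU = 13, CW = 14.32, UW = 6, by the inverse law of cosines:
  cos(∠UCW) = (CU² + CW² - UW²) / (2·CU·CW)
  ∠UCW = 24.78°

Step 11: From VU = 15.17, VW = 9.67, UW = 6, by the inverse law of cosines:
  cos(∠UVW) = (VU² + VW² - UW²) / (2·VU·VW)
  ∠UVW = 11.41°

Step 12: From UV = 15.17, UW = 6, VW = 9.67, by the inverse law of cosines:
  cos(∠VUW) = (UV² + UW² - VW²) / (2·UV·UW)
  ∠VUW = 18.59°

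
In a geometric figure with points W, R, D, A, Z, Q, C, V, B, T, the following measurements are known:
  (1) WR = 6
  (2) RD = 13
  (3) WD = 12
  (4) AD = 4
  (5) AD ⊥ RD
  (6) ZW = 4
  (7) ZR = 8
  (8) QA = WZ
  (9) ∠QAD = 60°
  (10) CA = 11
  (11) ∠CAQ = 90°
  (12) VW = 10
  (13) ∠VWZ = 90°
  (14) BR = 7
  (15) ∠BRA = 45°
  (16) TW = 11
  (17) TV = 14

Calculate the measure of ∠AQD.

From the given relations: QA = WZ = 4.
Step 1: By the law of cosines on triangle QAD: QD² = 4² + 4² − 2·4·4·cos(60°) = 16, so QD = 4.
Step 2: By the inverse law of cosines on triangle AQD: cos(∠AQD) = (4² + 4² − 4²) / (2·4·4) = 16/32 = 0.5, so ∠AQD = 60°.

Therefore, the measure of angle ∠AQD = 60°.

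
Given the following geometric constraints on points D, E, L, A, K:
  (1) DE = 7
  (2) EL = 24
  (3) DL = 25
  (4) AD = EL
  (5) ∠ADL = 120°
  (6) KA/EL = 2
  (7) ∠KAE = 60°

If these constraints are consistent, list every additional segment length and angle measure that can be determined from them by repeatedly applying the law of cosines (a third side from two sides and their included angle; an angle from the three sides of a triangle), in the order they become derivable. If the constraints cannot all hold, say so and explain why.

The constraints are consistent. Derivable facts, in order:
After 1 step:
- LA ≈ 42.44
- ∠DEL = 90°
- ∠DLE = 16.26°
- ∠EDL = 73.74°
After 2 steps:
- ∠ALD = 29.32°
- ∠DAL = 30.68°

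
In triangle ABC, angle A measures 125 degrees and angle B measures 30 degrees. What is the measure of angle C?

The interior angles sum to 180°: angle C = 180 - 125 - 30 = 25°.
The triangle is obtuse (angles 125°, 30°, 25°).

25 degrees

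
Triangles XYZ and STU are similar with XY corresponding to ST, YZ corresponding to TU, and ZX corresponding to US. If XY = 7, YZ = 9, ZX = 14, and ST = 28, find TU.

Since the triangles are similar, the ratio of corresponding sides is constant.
Scale factor k = ST / XY = 28 / 7 = 4
TU = k * YZ = 4 * 9 = 36

36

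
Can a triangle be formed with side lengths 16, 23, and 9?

Yes.
The triangle inequality requires that the sum of any two sides exceeds the third.
Here 9 + 16 = 25 > 23, so the condition is met.

Yes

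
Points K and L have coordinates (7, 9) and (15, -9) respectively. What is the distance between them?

The horizontal distance is |15 - 7| = 8 and the vertical distance is |-9 - 9| = 18.
By the Pythagorean theorem, d = sqrt(8^2 + 18^2) = sqrt(388) = 2*sqrt(97).

2*sqrt(97)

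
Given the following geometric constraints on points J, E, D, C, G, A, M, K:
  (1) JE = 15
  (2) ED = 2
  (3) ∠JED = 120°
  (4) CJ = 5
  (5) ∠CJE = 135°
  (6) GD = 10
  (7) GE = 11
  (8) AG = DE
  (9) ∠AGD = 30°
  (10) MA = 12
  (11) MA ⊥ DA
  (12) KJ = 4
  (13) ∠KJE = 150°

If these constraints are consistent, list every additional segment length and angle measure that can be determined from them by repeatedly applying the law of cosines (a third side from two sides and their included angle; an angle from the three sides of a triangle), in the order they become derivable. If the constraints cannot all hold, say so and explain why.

The constraints are consistent. Derivable facts, in order:
After 1 step:
- DA ≈ 8.33
- EC ≈ 18.87
- EK ≈ 18.57
- JD ≈ 16.09
- ∠DEG = 55.38°
- ∠DGE = 9.47°
- ∠EDG = 115.15°
After 2 steps:
- DM ≈ 14.61
- ∠ADG = 6.9°
- ∠CEJ = 10.8°
- ∠DAG = 143.1°
- ∠DJE = 6.18°
- ∠ECJ = 34.2°
- ∠EDJ = 53.82°
- ∠EKJ = 23.82°
- ∠JEK = 6.18°
After 3 steps:
- ∠ADM = 55.24°
- ∠AMD = 34.76°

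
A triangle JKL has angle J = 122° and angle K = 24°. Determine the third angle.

Let angle L = x. Then 122 + 24 + x = 180.
x = 180 - 146 = 34 degrees.

34 degrees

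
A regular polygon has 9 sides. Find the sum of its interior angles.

The sum of interior angles of an n-sided polygon is (n - 2) * 180.
For n = 9: (9 - 2) * 180 = 7 * 180 = 1260 degrees.

1260 degrees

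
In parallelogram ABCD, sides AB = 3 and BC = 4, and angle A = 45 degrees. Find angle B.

Opposite sides of a parallelogram are parallel, so consecutive angles form co-interior angles on a transversal.
Co-interior angles sum to 180°, giving angle B = 180 - 45 = 135 degrees.

135 degrees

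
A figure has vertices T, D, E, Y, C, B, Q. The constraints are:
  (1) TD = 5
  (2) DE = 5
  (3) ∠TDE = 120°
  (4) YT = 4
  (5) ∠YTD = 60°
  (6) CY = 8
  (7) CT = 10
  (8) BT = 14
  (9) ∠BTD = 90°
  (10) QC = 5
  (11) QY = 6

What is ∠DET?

Step 1: By the law of cosines on triangle EDT: ET² = 5² + 5² − 2·5·5·cos(120°) = 75, so ET = 5·√3.
Step 2: By the inverse law of cosines on triangle DET: cos(∠DET) = (5² + (5·√3)² − 5²) / (2·5·5·√3) = 75/86.6 = 0.866, so ∠DET = 30°.

Therefore, the measure of angle ∠DET = 30°.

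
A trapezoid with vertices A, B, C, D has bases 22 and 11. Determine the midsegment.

midsegment = (22 + 11) / 2 = 33 / 2 = 33/2

33/2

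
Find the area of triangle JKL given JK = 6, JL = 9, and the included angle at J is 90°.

Area = (1/2) * JK * JL * sin(J)
Area = (1/2) * 6 * 9 * sin(90°)
Area = (1/2) * 6 * 9 * 1
Area = 27

27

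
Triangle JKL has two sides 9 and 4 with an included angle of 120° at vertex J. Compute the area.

Area = (1/2)(9)(4) sin(120°) = (1/2)(9)(4)(sqrt(3)/2) = 9*sqrt(3)

9*sqrt(3)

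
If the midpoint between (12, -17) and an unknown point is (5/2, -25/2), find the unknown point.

Using the midpoint formula: M = ((x1 + x2)/2, (y1 + y2)/2)
We know M = (5/2, -25/2) and Q = (12, -17)
For x: 5/2 = (12 + x2)/2, so x2 = 2*5/2 - 12 = -7
For y: -25/2 = (-17 + y2)/2, so y2 = 2*-25/2 - -17 = -8
R = (-7, -8)

(-7, -8)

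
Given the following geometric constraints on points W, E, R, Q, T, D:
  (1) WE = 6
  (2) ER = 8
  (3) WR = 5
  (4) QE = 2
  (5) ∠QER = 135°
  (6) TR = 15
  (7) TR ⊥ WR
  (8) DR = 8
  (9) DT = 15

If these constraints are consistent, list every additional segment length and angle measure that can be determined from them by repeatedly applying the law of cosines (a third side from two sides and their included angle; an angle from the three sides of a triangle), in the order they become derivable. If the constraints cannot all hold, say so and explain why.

The constraints are consistent. Derivable facts, in order:
After 1 step:
- RQ ≈ 9.52
- WT = 5·√10
- ∠DRT = 74.53°
- ∠DTR = 30.93°
- ∠ERW = 48.51°
- ∠EWR = 92.87°
- ∠RDT = 74.53°
- ∠REW = 38.62°
After 2 steps:
- ∠EQR = 36.46°
- ∠ERQ = 8.54°
- ∠RTW = 18.43°
- ∠RWT = 71.57°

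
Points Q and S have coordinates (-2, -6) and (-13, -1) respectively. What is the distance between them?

d = sqrt((-11)^2 + (5)^2) = sqrt(146)

sqrt(146)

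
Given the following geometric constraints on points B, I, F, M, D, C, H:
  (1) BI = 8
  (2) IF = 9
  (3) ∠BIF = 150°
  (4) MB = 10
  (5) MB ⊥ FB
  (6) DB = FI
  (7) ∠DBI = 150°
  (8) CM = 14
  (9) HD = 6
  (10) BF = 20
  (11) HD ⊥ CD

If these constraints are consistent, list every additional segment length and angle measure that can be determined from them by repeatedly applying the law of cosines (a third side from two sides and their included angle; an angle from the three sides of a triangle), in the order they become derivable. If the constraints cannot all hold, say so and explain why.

These constraints are not satisfiable: (1), (2) and (3) already determine BF: by the law of cosines BF² = 8² + 9² − 2·8·9·cos(150°) = 269.71, so BF ≈ 16.42, which contradicts (10) BF = 20. No planar figure meets all of them, so nothing further can be derived.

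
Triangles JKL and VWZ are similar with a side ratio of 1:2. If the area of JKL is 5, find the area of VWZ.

The ratio of areas of similar triangles = (side ratio)^2.
Side ratio = 1:2, so area ratio = 1:4.
Area of VWZ / Area of JKL = 4/1
Area of VWZ = 5 * 4/1 = 20

20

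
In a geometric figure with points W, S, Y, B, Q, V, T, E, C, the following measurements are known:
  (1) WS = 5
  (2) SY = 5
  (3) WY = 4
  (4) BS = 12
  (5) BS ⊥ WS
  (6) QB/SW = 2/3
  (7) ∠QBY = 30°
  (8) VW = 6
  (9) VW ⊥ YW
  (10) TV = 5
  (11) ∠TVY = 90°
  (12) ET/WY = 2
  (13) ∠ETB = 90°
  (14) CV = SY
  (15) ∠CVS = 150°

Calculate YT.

Step 1: By the law of cosines on triangle VWY: VY² = 6² + 4² − 2·6·4·cos(90°) = 52, so VY = 2·√13.
Step 2: By the law of cosines on triangle YVT: YT² = (2·√13)² + 5² − 2·2·√13·5·cos(90°) = 77, so YT = √77.

Therefore, the length of YT = √77.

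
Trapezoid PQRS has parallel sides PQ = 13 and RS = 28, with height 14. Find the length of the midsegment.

midsegment = (13 + 28) / 2 = 41 / 2 = 41/2

41/2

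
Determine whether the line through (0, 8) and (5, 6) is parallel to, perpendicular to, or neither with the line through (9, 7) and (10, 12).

Slope of line 1: m1 = (6 - 8)/(5 - 0) = -2/5 = -2/5
Slope of line 2: m2 = (12 - 7)/(10 - 9) = 5/1 = 5
m1 != m2 (-2/5 != 5), so not parallel.
m1 * m2 = (-2/5) * (5) = -2 != -1, so not perpendicular.
The lines are neither parallel nor perpendicular.

Neither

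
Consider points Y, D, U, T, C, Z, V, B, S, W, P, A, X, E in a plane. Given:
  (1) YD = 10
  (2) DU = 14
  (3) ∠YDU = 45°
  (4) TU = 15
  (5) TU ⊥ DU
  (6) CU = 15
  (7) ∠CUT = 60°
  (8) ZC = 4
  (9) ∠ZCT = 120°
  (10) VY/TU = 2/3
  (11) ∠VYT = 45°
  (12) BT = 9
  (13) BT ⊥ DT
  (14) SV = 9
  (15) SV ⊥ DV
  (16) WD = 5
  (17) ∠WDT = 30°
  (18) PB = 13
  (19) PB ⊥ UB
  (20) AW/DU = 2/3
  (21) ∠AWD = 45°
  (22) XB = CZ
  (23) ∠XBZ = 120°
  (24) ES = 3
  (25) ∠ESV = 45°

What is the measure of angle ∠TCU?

Step 1: By the law of cosines on triangle CUT: CT² = 15² + 15² − 2·15·15·cos(60°) = 225, so CT = 15.
Step 2: By the inverse law of cosines on triangle TCU: cos(∠TCU) = (15² + 15² − 15²) / (2·15·15) = 225/450 = 0.5, so ∠TCU = 60°.

Therefore, the measure of angle ∠TCU = 60°.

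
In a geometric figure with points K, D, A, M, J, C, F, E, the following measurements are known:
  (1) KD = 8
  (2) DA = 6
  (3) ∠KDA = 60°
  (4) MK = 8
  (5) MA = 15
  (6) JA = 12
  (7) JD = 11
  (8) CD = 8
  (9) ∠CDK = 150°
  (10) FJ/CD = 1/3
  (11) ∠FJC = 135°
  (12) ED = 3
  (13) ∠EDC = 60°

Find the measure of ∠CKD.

Step 1: By the law of cosines on triangle KDC: KC² = 8² + 8² − 2·8·8·cos(150°) = 238.85, so KC ≈ 15.45.
Step 2: By the inverse law of cosines on triangle CKD: cos(∠CKD) = (15.45² + 8² − 8²) / (2·15.45·8) = 238.85/247.28 = 0.9659, so ∠CKD = 15°.

Therefore, the measure of angle ∠CKD = 15°.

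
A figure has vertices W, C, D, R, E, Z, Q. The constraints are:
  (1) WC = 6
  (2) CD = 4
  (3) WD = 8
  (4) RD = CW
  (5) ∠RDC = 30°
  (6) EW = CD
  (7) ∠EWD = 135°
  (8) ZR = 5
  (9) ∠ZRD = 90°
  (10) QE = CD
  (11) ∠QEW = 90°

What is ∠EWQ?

From the given relations: EW = CD = 4; QE = CD = 4.
Step 1: By the law of cosines on triangle WEQ: WQ² = 4² + 4² − 2·4·4·cos(90°) = 32, so WQ = 4·√2.
Step 2: By the inverse law of cosines on triangle EWQ: cos(∠EWQ) = (4² + (4·√2)² − 4²) / (2·4·4·√2) = 32/45.25 = 0.7071, so ∠EWQ = 45°.

Therefore, the measure of angle ∠EWQ = 45°.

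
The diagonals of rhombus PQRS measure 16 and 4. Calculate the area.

Area = (16 * 4) / 2 = 64 / 2 = 32

32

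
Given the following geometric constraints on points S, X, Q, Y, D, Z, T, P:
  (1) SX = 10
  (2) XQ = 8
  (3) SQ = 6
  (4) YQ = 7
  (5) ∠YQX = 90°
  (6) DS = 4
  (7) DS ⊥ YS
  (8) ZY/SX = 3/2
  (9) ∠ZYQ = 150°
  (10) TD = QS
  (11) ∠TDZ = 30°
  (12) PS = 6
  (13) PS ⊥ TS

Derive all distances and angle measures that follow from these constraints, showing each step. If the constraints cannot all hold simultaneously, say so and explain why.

The constraints are consistent.

From the given relations:
  ZY = 3/2·SX = 3/2·10 = 15
  TD = QS = 6

Step 1: From XQ = 8, QY = 7, and ∠XQY = 90°, by the law of cosines:
  XY² = XQ² + QY² - 2·XQ·QY·cos(90°) = 64 + 49 - 0 = 113
  XY = √113

Step 2: From QY = 7, YZ = 15, and ∠QYZ = 150°, by the law of cosines:
  QZ² = QY² + YZ² - 2·QY·YZ·cos(150°) = 49 + 225 + 181.9 = 455.9
  QZ ≈ 21.35

Step 3: From SQ = 6, SX = 10, QX = 8, by the inverse law of cosines:
  cos(∠QSX) = (SQ² + SX² - QX²) / (2·SQ·SX)
  ∠QSX = 53.13°

Step 4: From XQ = 8, XS = 10, QS = 6, by the inverse law of cosines:
  cos(∠QXS) = (XQ² + XS² - QS²) / (2·XQ·XS)
  ∠QXS = 36.87°

Step 5: From QS = 6, QX = 8, SX = 10, by the inverse law of cosines:
  cos(∠SQX) = (QS² + QX² - SX²) / (2·QS·QX)
  ∠SQX = 90°

Step 6: From XQ = 8, XY = √113, QY = 7, by the inverse law of cosines:
  cos(∠QXY) = (XQ² + XY² - QY²) / (2·XQ·XY)
  ∠QXY = 41.19°

Step 7: From QY = 7, QZ = 21.35, YZ = 15, by the inverse law of cosines:
  cos(∠YQZ) = (QY² + QZ² - YZ²) / (2·QY·QZ)
  ∠YQZ = 20.57°

Step 8: From YQ = 7, YX = √113, QX = 8, by the inverse law of cosines:
  cos(∠QYX) = (YQ² + YX² - QX²) / (2·YQ·YX)
  ∠QYX = 48.81°

Step 9: From ZQ = 21.35, ZY = 15, QY = 7, by the inverse law of cosines:
  cos(∠QZY) = (ZQ² + ZY² - QY²) / (2·ZQ·ZY)
  ∠QZY = 9.43°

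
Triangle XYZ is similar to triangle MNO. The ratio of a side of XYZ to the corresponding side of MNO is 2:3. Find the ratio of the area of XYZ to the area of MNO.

The ratio of areas of similar triangles equals the square of the side ratio.
Side ratio = 2:3
Area ratio = (2/3)^2 = 4/9 = 4:9

4:9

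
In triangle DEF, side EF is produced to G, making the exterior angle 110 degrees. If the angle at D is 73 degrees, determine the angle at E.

angle E = 110 - 73 = 37 degrees (exterior angle theorem).

37 degrees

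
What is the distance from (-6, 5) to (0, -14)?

The horizontal distance is |0 - -6| = 6 and the vertical distance is |-14 - 5| = 19.
By the Pythagorean theorem, d = sqrt(6^2 + 19^2) = sqrt(397).

sqrt(397)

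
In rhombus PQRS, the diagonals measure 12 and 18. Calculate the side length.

The diagonals of a rhombus bisect each other at right angles.
Half-diagonals: 12/2 = 6 and 18/2 = 9
side = sqrt(6^2 + 9^2)
side = sqrt(36 + 81)
side = sqrt(117) = 3*sqrt(13)

3*sqrt(13)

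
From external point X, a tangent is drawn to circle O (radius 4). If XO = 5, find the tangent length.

The tangent, radius, and line from the external point to the center form a right triangle.
The right angle is where the tangent meets the radius.
By the Pythagorean theorem: tangent² + 4² = 5²
tangent² = 25 - 16 = 9
tangent = 3

3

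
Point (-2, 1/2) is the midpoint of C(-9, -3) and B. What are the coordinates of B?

Using the midpoint formula: M = ((x1 + x2)/2, (y1 + y2)/2)
We know M = (-2, 1/2) and C = (-9, -3)
For x: -2 = (-9 + x2)/2, so x2 = 2*-2 - -9 = 5
For y: 1/2 = (-3 + y2)/2, so y2 = 2*1/2 - -3 = 4
B = (5, 4)

(5, 4)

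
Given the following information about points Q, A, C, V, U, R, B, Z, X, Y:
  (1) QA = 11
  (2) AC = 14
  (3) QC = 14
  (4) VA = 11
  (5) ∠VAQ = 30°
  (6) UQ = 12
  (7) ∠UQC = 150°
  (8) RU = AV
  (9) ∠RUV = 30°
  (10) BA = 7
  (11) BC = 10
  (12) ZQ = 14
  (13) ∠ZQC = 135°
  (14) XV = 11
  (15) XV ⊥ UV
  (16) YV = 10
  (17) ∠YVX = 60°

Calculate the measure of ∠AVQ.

Step 1: By the law of cosines on triangle VAQ: VQ² = 11² + 11² − 2·11·11·cos(30°) = 32.42, so VQ ≈ 5.69.
Step 2: By the inverse law of cosines on triangle AVQ: cos(∠AVQ) = (11² + 5.69² − 11²) / (2·11·5.69) = 32.42/125.27 = 0.2588, so ∠AVQ = 75°.

Therefore, the measure of angle ∠AVQ = 75°.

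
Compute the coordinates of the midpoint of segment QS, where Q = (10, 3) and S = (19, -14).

The midpoint is the average of the coordinates:
x: (10 + 19)/2 = 29/2
y: (3 + -14)/2 = -11/2
Midpoint = (29/2, -11/2)

(29/2, -11/2)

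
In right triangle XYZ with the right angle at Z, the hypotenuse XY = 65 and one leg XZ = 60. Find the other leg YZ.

Rearranging the Pythagorean theorem to solve for the unknown leg:
leg^2 = hypotenuse^2 - known_leg^2 = 4225 - 3600 = 625
leg = sqrt(625) = 25.

25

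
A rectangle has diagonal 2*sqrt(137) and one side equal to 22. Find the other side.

b = sqrt(d^2 - a^2) = sqrt(548 - 484) = sqrt(64) = 8

8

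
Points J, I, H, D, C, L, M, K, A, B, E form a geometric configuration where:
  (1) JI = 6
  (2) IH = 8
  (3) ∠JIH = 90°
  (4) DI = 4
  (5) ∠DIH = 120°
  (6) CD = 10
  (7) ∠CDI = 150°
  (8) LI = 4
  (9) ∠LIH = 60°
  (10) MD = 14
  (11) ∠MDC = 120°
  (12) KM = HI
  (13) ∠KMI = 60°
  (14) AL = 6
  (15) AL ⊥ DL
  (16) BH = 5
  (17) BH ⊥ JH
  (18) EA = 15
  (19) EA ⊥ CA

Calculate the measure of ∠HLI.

Step 1: By the law of cosines on triangle LIH: LH² = 4² + 8² − 2·4·8·cos(60°) = 48, so LH = 4·√3.
Step 2: By the inverse law of cosines on triangle HLI: cos(∠HLI) = ((4·√3)² + 4² − 8²) / (2·4·√3·4) = 0/55.43 = 0, so ∠HLI = 90°.

Therefore, the measure of angle ∠HLI = 90°.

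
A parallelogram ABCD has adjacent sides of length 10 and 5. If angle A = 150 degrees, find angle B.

Opposite sides of a parallelogram are parallel, so consecutive angles form co-interior angles on a transversal.
Co-interior angles sum to 180°, giving angle B = 180 - 150 = 30 degrees.

30 degrees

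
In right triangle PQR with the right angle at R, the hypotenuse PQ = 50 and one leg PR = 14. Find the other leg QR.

Rearranging the Pythagorean theorem to solve for the unknown leg:
leg^2 = hypotenuse^2 - known_leg^2 = 2500 - 196 = 2304
leg = sqrt(2304) = 48.

48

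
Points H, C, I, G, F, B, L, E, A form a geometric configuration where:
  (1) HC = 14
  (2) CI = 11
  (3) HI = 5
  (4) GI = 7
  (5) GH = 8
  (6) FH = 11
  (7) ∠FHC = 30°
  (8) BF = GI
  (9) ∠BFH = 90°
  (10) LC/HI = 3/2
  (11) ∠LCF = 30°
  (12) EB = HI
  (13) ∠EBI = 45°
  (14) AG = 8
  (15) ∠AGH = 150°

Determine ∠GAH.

Step 1: By the law of cosines on triangle AGH: AH² = 8² + 8² − 2·8·8·cos(150°) = 238.85, so AH ≈ 15.45.
Step 2: By the inverse law of cosines on triangle GAH: cos(∠GAH) = (8² + 15.45² − 8²) / (2·8·15.45) = 238.85/247.28 = 0.9659, so ∠GAH = 15°.

Therefore, the measure of angle ∠GAH = 15°.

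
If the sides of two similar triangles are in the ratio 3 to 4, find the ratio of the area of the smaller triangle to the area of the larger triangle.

The ratio of areas of similar triangles equals the square of the side ratio.
Side ratio = 3:4
Area ratio = (3/4)^2 = 9/16 = 9:16

9:16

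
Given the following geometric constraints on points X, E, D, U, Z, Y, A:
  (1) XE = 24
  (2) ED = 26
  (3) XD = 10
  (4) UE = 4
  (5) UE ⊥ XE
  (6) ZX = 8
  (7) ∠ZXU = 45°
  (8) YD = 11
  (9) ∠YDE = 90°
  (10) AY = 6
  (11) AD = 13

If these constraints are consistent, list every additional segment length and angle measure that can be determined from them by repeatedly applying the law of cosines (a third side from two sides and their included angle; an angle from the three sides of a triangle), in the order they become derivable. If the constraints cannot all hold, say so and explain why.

The constraints are consistent. Derivable facts, in order:
After 1 step:
- EY ≈ 28.23
- XU = 4·√37
- ∠ADY = 27.36°
- ∠AYD = 95.22°
- ∠DAY = 57.42°
- ∠DEX = 22.62°
- ∠DXE = 90°
- ∠EDX = 67.38°
After 2 steps:
- UZ ≈ 19.51
- ∠DEY = 22.93°
- ∠DYE = 67.07°
- ∠EUX = 80.54°
- ∠EXU = 9.46°
After 3 steps:
- ∠UZX = 118.15°
- ∠XUZ = 16.85°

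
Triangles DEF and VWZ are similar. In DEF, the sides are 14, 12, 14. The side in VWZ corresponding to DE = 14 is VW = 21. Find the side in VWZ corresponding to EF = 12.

k = 21/14 = 3/2. WZ = 3/2 * 12 = 18.

18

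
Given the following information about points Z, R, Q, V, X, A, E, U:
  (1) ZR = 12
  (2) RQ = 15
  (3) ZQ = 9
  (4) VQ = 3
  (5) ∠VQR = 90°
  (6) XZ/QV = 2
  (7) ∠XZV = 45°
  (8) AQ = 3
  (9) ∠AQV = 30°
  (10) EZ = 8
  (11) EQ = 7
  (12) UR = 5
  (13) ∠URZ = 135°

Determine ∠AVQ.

Step 1: By the law of cosines on triangle VQA: VA² = 3² + 3² − 2·3·3·cos(30°) = 2.41, so VA ≈ 1.55.
Step 2: By the inverse law of cosines on triangle AVQ: cos(∠AVQ) = (1.55² + 3² − 3²) / (2·1.55·3) = 2.41/9.32 = 0.2588, so ∠AVQ = 75°.

Therefore, the measure of angle ∠AVQ = 75°.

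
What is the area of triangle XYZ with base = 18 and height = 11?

Area = (1/2)(18)(11) = 99

99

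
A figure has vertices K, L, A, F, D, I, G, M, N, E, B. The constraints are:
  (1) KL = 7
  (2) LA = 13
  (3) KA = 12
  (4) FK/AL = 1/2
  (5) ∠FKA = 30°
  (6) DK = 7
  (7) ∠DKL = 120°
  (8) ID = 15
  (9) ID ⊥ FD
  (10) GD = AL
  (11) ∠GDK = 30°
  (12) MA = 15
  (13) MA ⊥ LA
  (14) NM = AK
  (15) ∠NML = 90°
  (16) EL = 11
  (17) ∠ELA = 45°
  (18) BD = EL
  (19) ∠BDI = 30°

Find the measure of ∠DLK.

Step 1: By the law of cosines on triangle LKD: LD² = 7² + 7² − 2·7·7·cos(120°) = 147, so LD = 7·√3.
Step 2: By the inverse law of cosines on triangle DLK: cos(∠DLK) = ((7·√3)² + 7² − 7²) / (2·7·√3·7) = 147/169.74 = 0.866, so ∠DLK = 30°.

Therefore, the measure of angle ∠DLK = 30°.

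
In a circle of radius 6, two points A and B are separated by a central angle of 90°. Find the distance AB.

Drop a perpendicular from the center to the chord, bisecting both the chord and the central angle.
Each half-chord = r sin(θ/2) = 6 sin(45°).
The full chord = 2 × 6 × sin(45°) = 6*sqrt(2).

6*sqrt(2)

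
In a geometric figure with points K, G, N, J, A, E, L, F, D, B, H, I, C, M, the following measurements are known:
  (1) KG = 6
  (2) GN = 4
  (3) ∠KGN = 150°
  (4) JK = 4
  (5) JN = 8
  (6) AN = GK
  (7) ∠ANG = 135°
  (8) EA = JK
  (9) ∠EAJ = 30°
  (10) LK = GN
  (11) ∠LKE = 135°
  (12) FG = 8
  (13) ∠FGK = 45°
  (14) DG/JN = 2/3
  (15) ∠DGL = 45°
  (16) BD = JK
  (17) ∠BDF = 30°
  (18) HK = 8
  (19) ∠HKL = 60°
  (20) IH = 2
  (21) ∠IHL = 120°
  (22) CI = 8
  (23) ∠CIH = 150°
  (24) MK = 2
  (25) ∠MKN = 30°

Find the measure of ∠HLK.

From the given relations: LK = GN = 4.
Step 1: By the law of cosines on triangle LKH: LH² = 4² + 8² − 2·4·8·cos(60°) = 48, so LH = 4·√3.
Step 2: By the inverse law of cosines on triangle HLK: cos(∠HLK) = ((4·√3)² + 4² − 8²) / (2·4·√3·4) = 0/55.43 = 0, so ∠HLK = 90°.

Therefore, the measure of angle ∠HLK = 90°.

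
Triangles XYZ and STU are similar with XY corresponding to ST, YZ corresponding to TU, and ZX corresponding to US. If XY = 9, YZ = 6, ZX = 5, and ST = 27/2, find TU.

k = 27/2/9 = 3/2. TU = 3/2 * 6 = 9.

9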